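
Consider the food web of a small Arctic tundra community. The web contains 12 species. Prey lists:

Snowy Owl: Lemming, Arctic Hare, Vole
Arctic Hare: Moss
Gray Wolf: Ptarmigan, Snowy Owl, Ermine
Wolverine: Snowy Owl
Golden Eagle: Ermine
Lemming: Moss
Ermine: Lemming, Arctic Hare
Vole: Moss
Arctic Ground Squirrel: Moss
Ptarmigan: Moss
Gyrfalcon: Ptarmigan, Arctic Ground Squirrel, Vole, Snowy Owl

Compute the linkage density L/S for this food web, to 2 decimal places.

There are L = 19 links among S = 12 species.
L/S = 19/12 = 1.5833 ≈ 1.58.

L/S = 1.58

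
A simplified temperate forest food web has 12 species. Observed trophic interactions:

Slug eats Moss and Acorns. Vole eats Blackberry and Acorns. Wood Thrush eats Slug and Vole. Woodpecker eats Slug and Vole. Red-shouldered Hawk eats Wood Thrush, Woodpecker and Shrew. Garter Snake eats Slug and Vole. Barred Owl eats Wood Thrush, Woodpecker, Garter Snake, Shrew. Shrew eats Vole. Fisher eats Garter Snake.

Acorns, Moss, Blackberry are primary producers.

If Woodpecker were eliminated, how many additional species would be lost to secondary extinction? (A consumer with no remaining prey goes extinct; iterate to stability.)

0

Remove Woodpecker.
Every predator of it retains at least one other prey: Barred Owl still has Shrew, Wood Thrush, Garter Snake; Red-shouldered Hawk still has Shrew, Wood Thrush.
No consumer loses all prey, so no secondary extinctions occur.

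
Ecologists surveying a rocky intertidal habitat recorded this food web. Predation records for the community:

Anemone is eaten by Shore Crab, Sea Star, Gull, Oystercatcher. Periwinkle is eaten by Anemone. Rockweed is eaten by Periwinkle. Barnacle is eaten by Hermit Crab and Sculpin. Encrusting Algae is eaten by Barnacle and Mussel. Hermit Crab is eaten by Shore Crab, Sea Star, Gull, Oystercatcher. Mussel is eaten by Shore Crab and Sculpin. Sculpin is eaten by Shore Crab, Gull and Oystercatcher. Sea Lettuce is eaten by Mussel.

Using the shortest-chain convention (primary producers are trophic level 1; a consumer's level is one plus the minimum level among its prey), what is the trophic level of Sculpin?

Encrusting Algae is a producer → level 1.
Barnacle eats Encrusting Algae → level 2.
Sculpin eats Barnacle → level 3.
No prey of Sculpin is below level 2, so 3 is the minimum.

Trophic level 3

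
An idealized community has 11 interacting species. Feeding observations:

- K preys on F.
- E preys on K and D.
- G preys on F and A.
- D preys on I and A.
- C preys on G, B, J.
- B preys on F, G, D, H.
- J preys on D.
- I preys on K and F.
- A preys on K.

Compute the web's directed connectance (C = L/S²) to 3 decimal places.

C = 0.149

The web has S = 11 species and L = 18 feeding links.
C = L / S² = 18 / 121 = 0.1488 ≈ 0.149.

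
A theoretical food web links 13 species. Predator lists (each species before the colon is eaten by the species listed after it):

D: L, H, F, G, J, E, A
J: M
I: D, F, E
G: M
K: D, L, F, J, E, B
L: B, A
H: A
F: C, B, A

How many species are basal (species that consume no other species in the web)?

Basal species (no prey listed): I, K.
Count: 2.

2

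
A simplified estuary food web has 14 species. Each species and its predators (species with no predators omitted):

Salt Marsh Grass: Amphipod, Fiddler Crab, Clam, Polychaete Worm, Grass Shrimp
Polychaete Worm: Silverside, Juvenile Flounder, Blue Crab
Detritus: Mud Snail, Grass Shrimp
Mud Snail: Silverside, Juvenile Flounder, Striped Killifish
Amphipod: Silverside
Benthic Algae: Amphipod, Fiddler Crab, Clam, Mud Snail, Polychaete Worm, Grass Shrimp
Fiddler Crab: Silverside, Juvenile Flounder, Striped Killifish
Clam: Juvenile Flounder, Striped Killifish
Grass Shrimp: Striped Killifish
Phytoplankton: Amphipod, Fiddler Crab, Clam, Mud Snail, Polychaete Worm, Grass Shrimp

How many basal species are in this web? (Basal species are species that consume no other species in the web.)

Basal species (no prey listed): Detritus, Benthic Algae, Salt Marsh Grass, Phytoplankton.
Count: 4.

4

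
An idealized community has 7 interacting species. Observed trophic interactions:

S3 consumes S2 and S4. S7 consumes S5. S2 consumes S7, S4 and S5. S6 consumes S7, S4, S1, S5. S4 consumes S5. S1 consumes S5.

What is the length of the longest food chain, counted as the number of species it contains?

4 species

One longest chain: S5 → S4 → S2 → S3.
It has 4 species and 3 links.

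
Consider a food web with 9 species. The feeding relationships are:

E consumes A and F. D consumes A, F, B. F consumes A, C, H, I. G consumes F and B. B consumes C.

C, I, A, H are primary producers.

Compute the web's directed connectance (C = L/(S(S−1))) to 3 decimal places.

C = 0.167

The web has S = 9 species and L = 12 feeding links.
C = L / (S(S−1)) = 12 / 72 = 0.1667 ≈ 0.167.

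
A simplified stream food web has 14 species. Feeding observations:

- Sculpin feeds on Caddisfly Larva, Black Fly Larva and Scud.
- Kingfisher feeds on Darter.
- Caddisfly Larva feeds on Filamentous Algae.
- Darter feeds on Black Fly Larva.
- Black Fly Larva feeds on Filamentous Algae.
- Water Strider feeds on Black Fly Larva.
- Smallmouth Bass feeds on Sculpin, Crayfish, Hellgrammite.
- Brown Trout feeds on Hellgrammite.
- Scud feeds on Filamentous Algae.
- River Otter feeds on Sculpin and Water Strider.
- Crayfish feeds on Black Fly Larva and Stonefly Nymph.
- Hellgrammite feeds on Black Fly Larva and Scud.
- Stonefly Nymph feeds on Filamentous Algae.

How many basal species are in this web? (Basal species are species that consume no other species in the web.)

1

Basal species (no prey listed): Filamentous Algae.
Count: 1.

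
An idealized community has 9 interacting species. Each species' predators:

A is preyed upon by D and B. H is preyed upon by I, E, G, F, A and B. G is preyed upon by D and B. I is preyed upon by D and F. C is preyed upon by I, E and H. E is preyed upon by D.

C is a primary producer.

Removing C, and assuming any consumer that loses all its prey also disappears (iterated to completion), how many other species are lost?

8

Remove C.
Round 1: H (all prey gone) → extinct.
Round 2: I (all prey gone), G (all prey gone), E (all prey gone), A (all prey gone) → extinct.
Round 3: F (all prey gone), B (all prey gone), D (all prey gone) → extinct.
No further losses. Total secondary extinctions: 8.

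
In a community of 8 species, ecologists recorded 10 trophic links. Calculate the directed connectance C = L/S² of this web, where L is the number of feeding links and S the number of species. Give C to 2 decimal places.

The web has S = 8 species and L = 10 feeding links.
C = L / S² = 10 / 64 = 0.1562 ≈ 0.16.

C = 0.16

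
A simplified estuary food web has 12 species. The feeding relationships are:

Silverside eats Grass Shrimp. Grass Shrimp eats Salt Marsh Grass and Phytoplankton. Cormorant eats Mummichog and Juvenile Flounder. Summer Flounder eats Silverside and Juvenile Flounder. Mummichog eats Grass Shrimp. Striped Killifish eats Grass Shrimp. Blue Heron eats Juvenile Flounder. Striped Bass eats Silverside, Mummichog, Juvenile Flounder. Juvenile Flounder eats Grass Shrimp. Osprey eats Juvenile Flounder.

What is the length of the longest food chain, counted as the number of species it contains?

4 species

One longest chain: Phytoplankton → Grass Shrimp → Juvenile Flounder → Blue Heron.
It has 4 species and 3 links.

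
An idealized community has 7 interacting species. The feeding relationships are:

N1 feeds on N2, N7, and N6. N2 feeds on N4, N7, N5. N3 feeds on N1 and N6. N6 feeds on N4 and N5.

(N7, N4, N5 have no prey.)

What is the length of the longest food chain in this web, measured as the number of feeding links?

3 links

One longest chain: N7 → N2 → N1 → N3.
It has 4 species and 3 links.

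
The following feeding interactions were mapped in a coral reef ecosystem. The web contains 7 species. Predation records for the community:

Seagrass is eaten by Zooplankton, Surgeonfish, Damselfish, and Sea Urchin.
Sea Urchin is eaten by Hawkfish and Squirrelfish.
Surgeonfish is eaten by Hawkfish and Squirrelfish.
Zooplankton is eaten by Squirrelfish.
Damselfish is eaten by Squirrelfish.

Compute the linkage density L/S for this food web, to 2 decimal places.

There are L = 10 links among S = 7 species.
L/S = 10/7 = 1.4286 ≈ 1.43.

L/S = 1.43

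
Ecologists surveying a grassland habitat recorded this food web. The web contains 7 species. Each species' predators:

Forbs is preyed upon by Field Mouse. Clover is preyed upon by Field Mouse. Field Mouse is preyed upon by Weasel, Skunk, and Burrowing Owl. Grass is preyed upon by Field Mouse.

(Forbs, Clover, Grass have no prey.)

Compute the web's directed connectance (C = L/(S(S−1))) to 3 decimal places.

The web has S = 7 species and L = 6 feeding links.
C = L / (S(S−1)) = 6 / 42 = 0.1429 ≈ 0.143.

C = 0.143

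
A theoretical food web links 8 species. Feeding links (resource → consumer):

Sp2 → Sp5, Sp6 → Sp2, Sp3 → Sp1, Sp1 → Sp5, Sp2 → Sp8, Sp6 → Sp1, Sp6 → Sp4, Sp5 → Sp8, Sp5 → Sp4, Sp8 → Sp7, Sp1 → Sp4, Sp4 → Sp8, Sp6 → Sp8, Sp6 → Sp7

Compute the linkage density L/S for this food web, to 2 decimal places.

There are L = 14 links among S = 8 species.
L/S = 14/8 = 1.7500 ≈ 1.75.

L/S = 1.75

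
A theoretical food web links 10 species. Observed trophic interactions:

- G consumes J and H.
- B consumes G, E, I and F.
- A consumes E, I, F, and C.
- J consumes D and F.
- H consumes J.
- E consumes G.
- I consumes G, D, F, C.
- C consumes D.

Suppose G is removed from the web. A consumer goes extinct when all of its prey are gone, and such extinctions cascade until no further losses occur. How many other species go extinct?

Remove G.
Round 1: E (all prey gone) → extinct.
No further losses. Total secondary extinctions: 1.

1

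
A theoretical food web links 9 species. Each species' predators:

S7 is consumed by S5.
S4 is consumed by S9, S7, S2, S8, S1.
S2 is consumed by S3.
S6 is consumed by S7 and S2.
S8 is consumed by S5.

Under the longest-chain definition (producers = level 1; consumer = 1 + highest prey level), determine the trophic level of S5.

Trophic level 3

S4 is a producer → level 1.
S8 eats S4 → level 2.
S5 eats S8 (level 2); other prey at levels: S7 2 → level 3.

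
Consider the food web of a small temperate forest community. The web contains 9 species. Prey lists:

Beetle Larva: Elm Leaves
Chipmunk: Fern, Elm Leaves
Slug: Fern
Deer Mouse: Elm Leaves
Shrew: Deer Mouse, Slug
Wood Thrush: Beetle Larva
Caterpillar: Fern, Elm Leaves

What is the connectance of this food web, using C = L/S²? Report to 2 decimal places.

C = 0.12

The web has S = 9 species and L = 10 feeding links.
C = L / S² = 10 / 81 = 0.1235 ≈ 0.12.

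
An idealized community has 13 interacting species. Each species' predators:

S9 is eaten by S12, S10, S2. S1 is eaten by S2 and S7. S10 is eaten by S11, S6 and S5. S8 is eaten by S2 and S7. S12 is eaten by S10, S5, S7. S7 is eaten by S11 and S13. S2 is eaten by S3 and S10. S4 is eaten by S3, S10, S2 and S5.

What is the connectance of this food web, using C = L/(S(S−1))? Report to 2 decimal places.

The web has S = 13 species and L = 21 feeding links.
C = L / (S(S−1)) = 21 / 156 = 0.1346 ≈ 0.13.

C = 0.13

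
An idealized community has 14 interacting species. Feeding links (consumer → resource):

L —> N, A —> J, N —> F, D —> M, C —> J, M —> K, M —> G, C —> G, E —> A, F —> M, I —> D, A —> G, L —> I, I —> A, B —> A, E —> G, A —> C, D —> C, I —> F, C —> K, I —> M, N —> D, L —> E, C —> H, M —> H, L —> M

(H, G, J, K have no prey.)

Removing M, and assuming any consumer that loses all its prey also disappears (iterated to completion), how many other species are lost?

Remove M.
Round 1: F (all prey gone) → extinct.
No further losses. Total secondary extinctions: 1.

1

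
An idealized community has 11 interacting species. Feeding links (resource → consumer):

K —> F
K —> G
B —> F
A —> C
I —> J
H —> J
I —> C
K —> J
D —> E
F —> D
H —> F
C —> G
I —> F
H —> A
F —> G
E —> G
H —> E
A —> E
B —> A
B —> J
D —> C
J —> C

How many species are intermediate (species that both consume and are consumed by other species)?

6

Intermediate species (has both prey and predators): F, A, J, D, C, E.
Count: 6.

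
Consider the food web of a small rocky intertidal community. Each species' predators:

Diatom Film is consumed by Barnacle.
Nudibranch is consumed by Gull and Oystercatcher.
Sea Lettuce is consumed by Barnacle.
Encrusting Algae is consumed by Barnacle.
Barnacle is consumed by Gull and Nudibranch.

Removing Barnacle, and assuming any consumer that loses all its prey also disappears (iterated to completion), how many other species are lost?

3

Remove Barnacle.
Round 1: Nudibranch (all prey gone) → extinct.
Round 2: Gull (all prey gone), Oystercatcher (all prey gone) → extinct.
No further losses. Total secondary extinctions: 3.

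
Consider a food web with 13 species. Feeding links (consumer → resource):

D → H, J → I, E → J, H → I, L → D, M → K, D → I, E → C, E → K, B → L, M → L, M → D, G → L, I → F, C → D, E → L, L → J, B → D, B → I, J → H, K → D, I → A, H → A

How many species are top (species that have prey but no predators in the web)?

4

Top species (has prey, but nothing eats it): G, M, B, E.
Count: 4.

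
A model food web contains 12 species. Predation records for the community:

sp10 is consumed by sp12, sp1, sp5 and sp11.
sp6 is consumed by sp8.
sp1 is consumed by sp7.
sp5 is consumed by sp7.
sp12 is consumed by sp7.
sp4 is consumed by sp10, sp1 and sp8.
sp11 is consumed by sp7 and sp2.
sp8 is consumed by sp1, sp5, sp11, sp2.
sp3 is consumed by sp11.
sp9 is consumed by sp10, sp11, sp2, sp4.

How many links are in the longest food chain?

4 links

One longest chain: sp9 → sp4 → sp10 → sp12 → sp7.
It has 5 species and 4 links.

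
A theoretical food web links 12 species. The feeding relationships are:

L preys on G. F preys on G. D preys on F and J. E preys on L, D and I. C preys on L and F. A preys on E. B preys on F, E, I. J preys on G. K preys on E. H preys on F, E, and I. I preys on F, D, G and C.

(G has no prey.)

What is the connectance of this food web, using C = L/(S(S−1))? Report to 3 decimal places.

The web has S = 12 species and L = 22 feeding links.
C = L / (S(S−1)) = 22 / 132 = 0.1667 ≈ 0.167.

C = 0.167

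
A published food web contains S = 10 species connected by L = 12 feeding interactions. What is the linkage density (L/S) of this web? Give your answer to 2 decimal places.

L/S = 1.20

There are L = 12 links among S = 10 species.
L/S = 12/10 = 1.2000 ≈ 1.20.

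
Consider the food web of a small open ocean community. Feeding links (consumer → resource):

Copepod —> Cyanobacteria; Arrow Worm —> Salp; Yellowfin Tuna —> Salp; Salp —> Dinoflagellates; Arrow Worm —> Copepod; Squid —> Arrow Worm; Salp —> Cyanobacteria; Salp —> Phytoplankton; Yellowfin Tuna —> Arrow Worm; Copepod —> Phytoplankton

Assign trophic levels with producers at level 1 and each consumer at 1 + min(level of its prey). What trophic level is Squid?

Dinoflagellates is a producer → level 1.
Salp eats Dinoflagellates → level 2.
Arrow Worm eats Salp → level 3.
Squid eats Arrow Worm → level 4.
No prey of Squid is below level 3, so 4 is the minimum.

Trophic level 4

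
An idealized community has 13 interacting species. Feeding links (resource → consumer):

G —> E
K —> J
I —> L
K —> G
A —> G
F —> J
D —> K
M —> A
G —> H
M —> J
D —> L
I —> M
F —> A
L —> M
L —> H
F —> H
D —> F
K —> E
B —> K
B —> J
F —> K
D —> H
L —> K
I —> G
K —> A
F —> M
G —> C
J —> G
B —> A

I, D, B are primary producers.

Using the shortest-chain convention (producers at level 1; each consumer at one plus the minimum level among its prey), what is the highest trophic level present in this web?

3

Producers (level 1): I, D, B.
Following each consumer down to its lowest-level prey: I → G → C (levels 1 through 3).
All prey of C (G 2) are at level 2 or above, so C is at level 1 + 2 = 3.
Every consumer has at least one prey at level 2 or below, so none exceeds level 3.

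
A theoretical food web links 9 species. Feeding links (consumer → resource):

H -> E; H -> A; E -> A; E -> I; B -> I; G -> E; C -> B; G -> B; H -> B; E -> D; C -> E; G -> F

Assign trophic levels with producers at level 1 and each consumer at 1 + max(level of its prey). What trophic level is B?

I is a producer → level 1.
B eats I → level 2.

Trophic level 2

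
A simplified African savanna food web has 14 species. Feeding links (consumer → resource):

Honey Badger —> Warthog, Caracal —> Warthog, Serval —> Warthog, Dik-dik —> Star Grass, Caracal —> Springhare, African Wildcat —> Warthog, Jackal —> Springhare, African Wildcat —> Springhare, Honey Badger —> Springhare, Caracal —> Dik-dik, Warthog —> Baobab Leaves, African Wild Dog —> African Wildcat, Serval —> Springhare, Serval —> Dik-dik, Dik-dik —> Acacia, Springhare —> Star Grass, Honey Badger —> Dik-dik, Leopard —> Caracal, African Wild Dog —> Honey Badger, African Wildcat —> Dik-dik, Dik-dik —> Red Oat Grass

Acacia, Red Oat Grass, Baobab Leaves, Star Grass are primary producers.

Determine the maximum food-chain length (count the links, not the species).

3 links

One longest chain: Star Grass → Springhare → Honey Badger → African Wild Dog.
It has 4 species and 3 links.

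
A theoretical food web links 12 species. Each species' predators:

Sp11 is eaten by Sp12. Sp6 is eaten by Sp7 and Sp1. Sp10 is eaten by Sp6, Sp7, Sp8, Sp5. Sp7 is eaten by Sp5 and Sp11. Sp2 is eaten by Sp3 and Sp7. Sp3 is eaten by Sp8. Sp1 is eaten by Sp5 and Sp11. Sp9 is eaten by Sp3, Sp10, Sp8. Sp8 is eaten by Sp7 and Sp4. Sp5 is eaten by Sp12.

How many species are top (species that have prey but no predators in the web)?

Top species (has prey, but nothing eats it): Sp4, Sp12.
Count: 2.

2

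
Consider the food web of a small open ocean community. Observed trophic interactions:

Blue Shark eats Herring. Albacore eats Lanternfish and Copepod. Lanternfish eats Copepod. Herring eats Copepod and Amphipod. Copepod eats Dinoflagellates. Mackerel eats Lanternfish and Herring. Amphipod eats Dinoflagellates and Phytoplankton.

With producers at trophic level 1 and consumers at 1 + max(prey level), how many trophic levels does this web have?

Producers (level 1): Phytoplankton, Dinoflagellates.
Dinoflagellates → Copepod → Herring → Mackerel gives Mackerel level 4.
No species has a prey at level 4, so no species reaches level 5.

4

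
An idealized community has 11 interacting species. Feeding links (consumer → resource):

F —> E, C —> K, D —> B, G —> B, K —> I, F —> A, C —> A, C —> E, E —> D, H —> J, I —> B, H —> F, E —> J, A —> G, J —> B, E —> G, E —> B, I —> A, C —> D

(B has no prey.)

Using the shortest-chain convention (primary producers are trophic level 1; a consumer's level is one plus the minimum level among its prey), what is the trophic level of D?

B is a producer → level 1.
D eats B → level 2.

Trophic level 2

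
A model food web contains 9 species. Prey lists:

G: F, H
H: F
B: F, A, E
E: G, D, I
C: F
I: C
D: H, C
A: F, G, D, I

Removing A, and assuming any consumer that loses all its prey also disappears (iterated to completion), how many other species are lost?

0

Remove A.
Every predator of it retains at least one other prey: B still has F, E.
No consumer loses all prey, so no secondary extinctions occur.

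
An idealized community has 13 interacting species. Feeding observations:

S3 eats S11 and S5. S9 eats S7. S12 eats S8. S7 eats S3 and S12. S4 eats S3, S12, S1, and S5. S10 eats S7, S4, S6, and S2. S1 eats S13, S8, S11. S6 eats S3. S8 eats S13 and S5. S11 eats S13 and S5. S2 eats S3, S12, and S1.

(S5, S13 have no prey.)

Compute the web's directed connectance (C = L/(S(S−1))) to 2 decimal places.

C = 0.16

The web has S = 13 species and L = 25 feeding links.
C = L / (S(S−1)) = 25 / 156 = 0.1603 ≈ 0.16.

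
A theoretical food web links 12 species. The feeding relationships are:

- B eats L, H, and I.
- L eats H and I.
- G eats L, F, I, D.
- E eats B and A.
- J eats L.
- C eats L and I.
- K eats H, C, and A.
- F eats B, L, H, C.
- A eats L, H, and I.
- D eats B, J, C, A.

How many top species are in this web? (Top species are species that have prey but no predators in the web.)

Top species (has prey, but nothing eats it): E, K, G.
Count: 3.

3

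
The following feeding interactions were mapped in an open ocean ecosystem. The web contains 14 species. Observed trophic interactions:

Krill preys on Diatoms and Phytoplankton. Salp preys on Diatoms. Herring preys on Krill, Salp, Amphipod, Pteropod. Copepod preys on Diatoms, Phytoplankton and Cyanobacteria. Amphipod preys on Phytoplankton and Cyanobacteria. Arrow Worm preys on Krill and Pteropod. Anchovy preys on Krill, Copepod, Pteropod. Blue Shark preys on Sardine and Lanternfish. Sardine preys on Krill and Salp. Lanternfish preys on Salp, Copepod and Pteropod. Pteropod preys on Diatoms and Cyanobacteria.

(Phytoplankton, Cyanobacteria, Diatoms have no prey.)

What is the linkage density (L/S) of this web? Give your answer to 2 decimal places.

There are L = 26 links among S = 14 species.
L/S = 26/14 = 1.8571 ≈ 1.86.

L/S = 1.86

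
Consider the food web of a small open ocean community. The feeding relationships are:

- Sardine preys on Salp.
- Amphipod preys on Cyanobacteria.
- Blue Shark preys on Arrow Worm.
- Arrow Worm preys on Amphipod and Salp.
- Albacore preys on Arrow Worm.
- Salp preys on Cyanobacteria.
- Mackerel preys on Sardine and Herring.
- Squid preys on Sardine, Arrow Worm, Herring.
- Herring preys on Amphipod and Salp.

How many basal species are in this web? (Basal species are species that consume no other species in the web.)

1

Basal species (no prey listed): Cyanobacteria.
Count: 1.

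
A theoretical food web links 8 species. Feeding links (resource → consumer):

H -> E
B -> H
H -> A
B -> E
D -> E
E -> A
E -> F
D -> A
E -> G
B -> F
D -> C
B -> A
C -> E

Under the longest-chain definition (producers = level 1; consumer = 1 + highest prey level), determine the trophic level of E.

B is a producer → level 1.
H eats B → level 2.
E eats H (level 2); other prey at levels: D 1, B 1, C 2 → level 3.

Trophic level 3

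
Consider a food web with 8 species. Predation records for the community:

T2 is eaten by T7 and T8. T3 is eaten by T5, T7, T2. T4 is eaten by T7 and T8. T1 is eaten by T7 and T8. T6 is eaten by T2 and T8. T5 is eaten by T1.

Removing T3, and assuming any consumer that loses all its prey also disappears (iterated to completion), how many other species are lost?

2

Remove T3.
Round 1: T5 (all prey gone) → extinct.
Round 2: T1 (all prey gone) → extinct.
No further losses. Total secondary extinctions: 2.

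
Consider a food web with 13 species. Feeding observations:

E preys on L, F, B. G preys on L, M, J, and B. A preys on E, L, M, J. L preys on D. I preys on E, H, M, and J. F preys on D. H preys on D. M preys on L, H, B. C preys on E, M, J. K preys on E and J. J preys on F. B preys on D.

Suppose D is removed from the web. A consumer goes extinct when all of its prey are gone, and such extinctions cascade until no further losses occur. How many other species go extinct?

Remove D.
Round 1: H (all prey gone), B (all prey gone), L (all prey gone), F (all prey gone) → extinct.
Round 2: M (all prey gone), E (all prey gone), J (all prey gone) → extinct.
Round 3: K (all prey gone), A (all prey gone), I (all prey gone), G (all prey gone), C (all prey gone) → extinct.
No further losses. Total secondary extinctions: 12.

12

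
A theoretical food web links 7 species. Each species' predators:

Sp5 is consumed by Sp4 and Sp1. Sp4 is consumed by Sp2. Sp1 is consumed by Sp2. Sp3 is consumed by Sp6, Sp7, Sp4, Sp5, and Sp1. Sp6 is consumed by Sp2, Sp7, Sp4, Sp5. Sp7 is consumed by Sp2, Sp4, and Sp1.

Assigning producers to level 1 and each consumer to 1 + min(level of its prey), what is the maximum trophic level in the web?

Producers (level 1): Sp3.
Following each consumer down to its lowest-level prey: Sp3 → Sp6 → Sp2 (levels 1 through 3).
All prey of Sp2 (Sp6 2, Sp7 2, Sp4 2, Sp1 2) are at level 2 or above, so Sp2 is at level 1 + 2 = 3.
Every consumer has at least one prey at level 2 or below, so none exceeds level 3.

3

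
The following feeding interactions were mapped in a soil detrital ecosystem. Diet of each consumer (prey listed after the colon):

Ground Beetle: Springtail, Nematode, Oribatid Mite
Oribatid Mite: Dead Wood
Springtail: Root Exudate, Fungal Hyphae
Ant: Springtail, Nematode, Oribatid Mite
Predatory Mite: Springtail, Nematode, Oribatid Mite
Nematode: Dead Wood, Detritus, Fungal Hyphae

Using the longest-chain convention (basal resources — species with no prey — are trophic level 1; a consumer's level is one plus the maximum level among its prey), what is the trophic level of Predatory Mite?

Root Exudate has no prey (basal) → level 1.
Springtail eats Root Exudate (level 1); other prey at levels: Fungal Hyphae 1 → level 2.
Predatory Mite eats Springtail (level 2); other prey at levels: Nematode 2, Oribatid Mite 2 → level 3.

Trophic level 3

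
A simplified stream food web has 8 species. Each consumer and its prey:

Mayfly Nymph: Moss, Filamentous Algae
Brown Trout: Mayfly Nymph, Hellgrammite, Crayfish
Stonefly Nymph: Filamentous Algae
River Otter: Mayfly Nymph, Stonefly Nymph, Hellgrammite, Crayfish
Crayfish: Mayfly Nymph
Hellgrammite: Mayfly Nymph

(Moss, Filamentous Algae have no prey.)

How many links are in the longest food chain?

One longest chain: Moss → Mayfly Nymph → Hellgrammite → Brown Trout.
It has 4 species and 3 links.

3 links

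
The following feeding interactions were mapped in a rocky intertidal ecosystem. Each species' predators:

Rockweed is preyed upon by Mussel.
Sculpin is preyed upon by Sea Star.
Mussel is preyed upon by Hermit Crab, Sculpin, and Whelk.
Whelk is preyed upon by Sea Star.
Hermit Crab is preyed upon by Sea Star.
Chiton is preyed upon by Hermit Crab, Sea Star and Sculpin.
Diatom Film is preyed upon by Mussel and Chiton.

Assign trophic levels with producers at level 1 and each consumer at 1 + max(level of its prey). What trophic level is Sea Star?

Diatom Film is a producer → level 1.
Chiton eats Diatom Film → level 2.
Sculpin eats Chiton (level 2); other prey at levels: Mussel 2 → level 3.
Sea Star eats Sculpin (level 3); other prey at levels: Chiton 2, Whelk 3, Hermit Crab 3 → level 4.

Trophic level 4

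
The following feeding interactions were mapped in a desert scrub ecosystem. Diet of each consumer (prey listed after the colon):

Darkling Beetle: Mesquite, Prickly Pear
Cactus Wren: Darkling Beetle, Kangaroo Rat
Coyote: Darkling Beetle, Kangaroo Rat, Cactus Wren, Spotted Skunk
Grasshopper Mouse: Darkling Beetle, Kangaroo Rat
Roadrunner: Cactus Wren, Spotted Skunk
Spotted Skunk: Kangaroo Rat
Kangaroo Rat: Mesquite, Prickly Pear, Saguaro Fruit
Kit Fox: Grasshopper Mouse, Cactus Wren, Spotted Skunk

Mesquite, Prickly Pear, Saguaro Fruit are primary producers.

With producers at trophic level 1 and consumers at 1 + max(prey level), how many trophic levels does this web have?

Producers (level 1): Mesquite, Prickly Pear, Saguaro Fruit.
Mesquite → Darkling Beetle → Cactus Wren → Roadrunner gives Roadrunner level 4.
No species has a prey at level 4, so no species reaches level 5.

4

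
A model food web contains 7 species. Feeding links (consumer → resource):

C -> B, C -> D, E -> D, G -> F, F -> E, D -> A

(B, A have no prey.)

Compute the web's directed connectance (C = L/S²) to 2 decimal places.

The web has S = 7 species and L = 6 feeding links.
C = L / S² = 6 / 49 = 0.1224 ≈ 0.12.

C = 0.12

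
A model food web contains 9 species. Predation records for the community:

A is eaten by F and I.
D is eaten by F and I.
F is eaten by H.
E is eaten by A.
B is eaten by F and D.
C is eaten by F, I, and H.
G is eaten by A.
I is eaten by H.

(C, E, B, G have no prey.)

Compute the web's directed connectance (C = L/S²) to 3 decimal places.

C = 0.160

The web has S = 9 species and L = 13 feeding links.
C = L / S² = 13 / 81 = 0.1605 ≈ 0.160.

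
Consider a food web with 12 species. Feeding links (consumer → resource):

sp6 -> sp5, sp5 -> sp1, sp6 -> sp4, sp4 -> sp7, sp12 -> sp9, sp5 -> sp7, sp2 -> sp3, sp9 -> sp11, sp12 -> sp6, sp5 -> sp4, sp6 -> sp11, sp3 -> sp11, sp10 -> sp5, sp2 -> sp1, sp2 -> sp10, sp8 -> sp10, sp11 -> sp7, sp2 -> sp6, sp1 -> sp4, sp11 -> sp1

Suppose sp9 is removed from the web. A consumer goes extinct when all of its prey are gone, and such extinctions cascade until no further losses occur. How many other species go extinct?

0

Remove sp9.
Every predator of it retains at least one other prey: sp12 still has sp6.
No consumer loses all prey, so no secondary extinctions occur.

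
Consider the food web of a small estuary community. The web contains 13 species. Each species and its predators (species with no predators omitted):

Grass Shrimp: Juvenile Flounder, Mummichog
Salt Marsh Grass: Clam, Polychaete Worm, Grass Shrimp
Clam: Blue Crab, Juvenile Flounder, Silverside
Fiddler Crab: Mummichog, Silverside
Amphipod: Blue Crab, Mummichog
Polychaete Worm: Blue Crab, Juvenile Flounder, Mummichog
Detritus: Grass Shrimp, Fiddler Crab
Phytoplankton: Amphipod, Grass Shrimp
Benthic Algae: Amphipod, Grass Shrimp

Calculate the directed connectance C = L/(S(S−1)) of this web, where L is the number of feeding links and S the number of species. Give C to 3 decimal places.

The web has S = 13 species and L = 21 feeding links.
C = L / (S(S−1)) = 21 / 156 = 0.1346 ≈ 0.135.

C = 0.135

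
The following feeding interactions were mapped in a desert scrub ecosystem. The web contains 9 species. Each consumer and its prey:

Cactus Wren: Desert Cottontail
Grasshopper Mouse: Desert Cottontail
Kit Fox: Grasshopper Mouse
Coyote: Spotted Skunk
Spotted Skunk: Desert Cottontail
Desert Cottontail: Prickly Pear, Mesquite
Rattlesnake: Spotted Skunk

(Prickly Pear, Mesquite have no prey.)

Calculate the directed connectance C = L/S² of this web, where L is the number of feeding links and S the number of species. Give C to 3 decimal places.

The web has S = 9 species and L = 8 feeding links.
C = L / S² = 8 / 81 = 0.0988 ≈ 0.099.

C = 0.099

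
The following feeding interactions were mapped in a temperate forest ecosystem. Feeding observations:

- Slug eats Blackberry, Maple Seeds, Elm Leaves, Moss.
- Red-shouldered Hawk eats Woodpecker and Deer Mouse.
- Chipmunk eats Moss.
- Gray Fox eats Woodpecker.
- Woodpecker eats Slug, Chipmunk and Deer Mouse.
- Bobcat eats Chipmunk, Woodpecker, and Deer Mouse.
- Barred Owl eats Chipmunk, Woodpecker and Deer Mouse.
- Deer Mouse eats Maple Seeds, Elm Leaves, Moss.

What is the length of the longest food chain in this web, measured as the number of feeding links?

One longest chain: Moss → Chipmunk → Woodpecker → Red-shouldered Hawk.
It has 4 species and 3 links.

3 links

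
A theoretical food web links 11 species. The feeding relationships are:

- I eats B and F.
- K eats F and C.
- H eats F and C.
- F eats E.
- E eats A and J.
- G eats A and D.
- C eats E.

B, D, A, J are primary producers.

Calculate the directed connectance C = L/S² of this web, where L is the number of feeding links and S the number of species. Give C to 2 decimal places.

The web has S = 11 species and L = 12 feeding links.
C = L / S² = 12 / 121 = 0.0992 ≈ 0.10.

C = 0.10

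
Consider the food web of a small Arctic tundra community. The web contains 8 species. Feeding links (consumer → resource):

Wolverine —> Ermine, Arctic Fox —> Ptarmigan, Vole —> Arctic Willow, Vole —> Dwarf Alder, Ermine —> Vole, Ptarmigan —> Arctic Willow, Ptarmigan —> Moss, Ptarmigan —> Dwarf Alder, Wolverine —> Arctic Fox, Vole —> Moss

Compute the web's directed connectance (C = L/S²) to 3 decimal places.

C = 0.156

The web has S = 8 species and L = 10 feeding links.
C = L / S² = 10 / 64 = 0.1562 ≈ 0.156.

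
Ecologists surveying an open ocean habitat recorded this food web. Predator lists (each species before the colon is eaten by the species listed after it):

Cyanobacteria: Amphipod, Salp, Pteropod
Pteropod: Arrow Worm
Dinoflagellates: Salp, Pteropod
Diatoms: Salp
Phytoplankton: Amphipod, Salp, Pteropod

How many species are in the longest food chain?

3 species

One longest chain: Dinoflagellates → Pteropod → Arrow Worm.
It has 3 species and 2 links.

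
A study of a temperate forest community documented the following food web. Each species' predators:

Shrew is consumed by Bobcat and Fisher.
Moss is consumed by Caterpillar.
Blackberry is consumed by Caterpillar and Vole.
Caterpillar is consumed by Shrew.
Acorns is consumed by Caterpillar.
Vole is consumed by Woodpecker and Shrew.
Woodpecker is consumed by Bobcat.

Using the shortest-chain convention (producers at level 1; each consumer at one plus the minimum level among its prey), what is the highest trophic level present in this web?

4

Producers (level 1): Acorns, Blackberry, Moss.
Following each consumer down to its lowest-level prey: Acorns → Caterpillar → Shrew → Fisher (levels 1 through 4).
All prey of Fisher (Shrew 3) are at level 3 or above, so Fisher is at level 1 + 3 = 4.
Every consumer has at least one prey at level 3 or below, so none exceeds level 4.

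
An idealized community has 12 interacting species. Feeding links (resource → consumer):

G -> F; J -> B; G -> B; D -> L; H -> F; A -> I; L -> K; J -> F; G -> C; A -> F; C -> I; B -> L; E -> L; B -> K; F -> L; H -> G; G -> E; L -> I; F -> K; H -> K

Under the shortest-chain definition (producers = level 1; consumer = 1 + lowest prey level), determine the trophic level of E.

Trophic level 3

H is a producer → level 1.
G eats H → level 2.
E eats G → level 3.
No prey of E is below level 2, so 3 is the minimum.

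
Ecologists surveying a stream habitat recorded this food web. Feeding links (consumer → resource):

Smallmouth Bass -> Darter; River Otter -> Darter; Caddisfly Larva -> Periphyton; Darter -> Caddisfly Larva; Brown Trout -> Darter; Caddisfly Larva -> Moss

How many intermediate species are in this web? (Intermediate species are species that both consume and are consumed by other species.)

2

Intermediate species (has both prey and predators): Caddisfly Larva, Darter.
Count: 2.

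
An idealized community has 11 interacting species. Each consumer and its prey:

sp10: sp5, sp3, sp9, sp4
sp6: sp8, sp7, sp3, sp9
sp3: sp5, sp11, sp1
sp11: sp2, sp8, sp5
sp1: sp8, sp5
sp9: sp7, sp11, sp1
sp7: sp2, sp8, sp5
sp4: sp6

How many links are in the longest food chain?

5 links

One longest chain: sp2 → sp11 → sp3 → sp6 → sp4 → sp10.
It has 6 species and 5 links.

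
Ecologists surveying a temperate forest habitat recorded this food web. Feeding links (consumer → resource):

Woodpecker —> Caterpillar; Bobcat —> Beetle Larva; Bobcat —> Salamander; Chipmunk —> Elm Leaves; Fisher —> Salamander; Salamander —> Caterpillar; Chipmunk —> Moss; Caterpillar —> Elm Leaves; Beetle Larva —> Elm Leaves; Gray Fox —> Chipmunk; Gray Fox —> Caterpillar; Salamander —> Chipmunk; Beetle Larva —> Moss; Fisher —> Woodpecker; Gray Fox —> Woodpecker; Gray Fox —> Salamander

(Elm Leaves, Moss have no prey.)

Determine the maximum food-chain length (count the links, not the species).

One longest chain: Elm Leaves → Chipmunk → Salamander → Bobcat.
It has 4 species and 3 links.

3 links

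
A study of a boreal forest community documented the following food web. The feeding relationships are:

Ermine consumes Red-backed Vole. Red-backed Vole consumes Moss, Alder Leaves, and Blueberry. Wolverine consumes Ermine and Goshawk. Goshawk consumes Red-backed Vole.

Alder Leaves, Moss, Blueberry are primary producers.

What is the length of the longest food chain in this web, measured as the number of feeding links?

One longest chain: Alder Leaves → Red-backed Vole → Ermine → Wolverine.
It has 4 species and 3 links.

3 links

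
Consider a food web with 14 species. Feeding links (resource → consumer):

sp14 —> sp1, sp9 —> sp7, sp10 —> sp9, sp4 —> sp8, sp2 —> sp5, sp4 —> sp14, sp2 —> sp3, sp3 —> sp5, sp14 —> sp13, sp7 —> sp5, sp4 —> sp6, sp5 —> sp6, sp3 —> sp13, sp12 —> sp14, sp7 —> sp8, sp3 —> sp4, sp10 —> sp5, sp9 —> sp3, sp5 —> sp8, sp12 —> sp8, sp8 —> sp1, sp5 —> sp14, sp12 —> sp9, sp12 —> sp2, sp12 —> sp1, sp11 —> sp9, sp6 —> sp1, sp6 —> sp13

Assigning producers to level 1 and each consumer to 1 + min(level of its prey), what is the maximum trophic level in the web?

4

Producers (level 1): sp11, sp10, sp12.
Following each consumer down to its lowest-level prey: sp11 → sp9 → sp3 → sp4 (levels 1 through 4).
All prey of sp4 (sp3 3) are at level 3 or above, so sp4 is at level 1 + 3 = 4.
Every consumer has at least one prey at level 3 or below, so none exceeds level 4.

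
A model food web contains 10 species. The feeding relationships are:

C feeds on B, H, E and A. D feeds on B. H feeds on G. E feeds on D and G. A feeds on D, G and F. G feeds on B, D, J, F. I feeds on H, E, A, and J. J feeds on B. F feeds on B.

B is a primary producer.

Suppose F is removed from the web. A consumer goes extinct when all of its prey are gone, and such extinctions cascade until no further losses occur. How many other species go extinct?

0

Remove F.
Every predator of it retains at least one other prey: G still has B, J, D; A still has D, G.
No consumer loses all prey, so no secondary extinctions occur.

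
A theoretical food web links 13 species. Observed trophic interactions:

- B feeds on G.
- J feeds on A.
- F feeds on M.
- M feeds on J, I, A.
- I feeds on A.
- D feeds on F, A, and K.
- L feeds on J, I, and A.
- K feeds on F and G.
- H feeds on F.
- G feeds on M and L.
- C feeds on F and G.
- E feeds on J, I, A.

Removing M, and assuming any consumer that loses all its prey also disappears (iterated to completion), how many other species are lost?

Remove M.
Round 1: F (all prey gone) → extinct.
Round 2: H (all prey gone) → extinct.
No further losses. Total secondary extinctions: 2.

2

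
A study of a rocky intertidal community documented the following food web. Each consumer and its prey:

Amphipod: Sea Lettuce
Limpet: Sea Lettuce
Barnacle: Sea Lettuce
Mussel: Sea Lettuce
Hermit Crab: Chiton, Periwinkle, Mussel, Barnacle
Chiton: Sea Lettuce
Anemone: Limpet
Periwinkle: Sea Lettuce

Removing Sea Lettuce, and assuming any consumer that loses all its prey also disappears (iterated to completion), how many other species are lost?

Remove Sea Lettuce.
Round 1: Chiton (all prey gone), Periwinkle (all prey gone), Mussel (all prey gone), Barnacle (all prey gone), Amphipod (all prey gone), Limpet (all prey gone) → extinct.
Round 2: Anemone (all prey gone), Hermit Crab (all prey gone) → extinct.
No further losses. Total secondary extinctions: 8.

8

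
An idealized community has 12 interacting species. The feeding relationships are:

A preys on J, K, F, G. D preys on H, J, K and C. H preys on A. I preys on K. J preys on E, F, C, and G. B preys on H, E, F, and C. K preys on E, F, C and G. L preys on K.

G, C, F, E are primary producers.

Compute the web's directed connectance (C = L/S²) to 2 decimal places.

C = 0.16

The web has S = 12 species and L = 23 feeding links.
C = L / S² = 23 / 144 = 0.1597 ≈ 0.16.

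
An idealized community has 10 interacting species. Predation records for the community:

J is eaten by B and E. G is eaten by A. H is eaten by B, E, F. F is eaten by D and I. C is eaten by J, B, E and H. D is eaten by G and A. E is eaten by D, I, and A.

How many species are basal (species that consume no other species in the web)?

1

Basal species (no prey listed): C.
Count: 1.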